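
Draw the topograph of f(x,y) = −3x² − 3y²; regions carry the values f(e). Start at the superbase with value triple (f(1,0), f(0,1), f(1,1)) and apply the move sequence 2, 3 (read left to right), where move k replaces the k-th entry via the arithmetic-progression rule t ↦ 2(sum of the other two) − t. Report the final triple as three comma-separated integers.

start (-3,-3,-6) = (f(1,0),f(0,1),f(1,1))
replace slot 2: 2·((-3)+(-6)) − (-3) = -15 → (-3,-15,-6)
replace slot 3: 2·((-3)+(-15)) − (-6) = -30 → (-3,-15,-30)

-3,-15,-30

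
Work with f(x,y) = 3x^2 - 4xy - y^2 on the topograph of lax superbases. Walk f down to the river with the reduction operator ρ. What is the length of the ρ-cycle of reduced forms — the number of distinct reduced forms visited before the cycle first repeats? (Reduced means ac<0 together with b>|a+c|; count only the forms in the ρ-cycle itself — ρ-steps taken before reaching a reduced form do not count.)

D = 28, ⌊√D⌋ = 5
descent: ρ → (-1,4,3)  [lands on river]
river: ρ → (3,2,-2)
river: ρ → (-2,2,3)
river: ρ → (3,4,-1)
ρ-cycle length = 4 (tail of 1 descent step not counted)

4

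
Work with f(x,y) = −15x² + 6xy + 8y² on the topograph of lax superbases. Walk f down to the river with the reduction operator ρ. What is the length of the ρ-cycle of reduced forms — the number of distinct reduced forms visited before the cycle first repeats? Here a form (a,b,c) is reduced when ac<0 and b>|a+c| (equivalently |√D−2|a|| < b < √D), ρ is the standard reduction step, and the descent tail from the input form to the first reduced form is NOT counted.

D = 516, ⌊√D⌋ = 22
descent: ρ → (8,10,-13)  [lands on river]
river: ρ → (-13,16,5)
river: ρ → (5,14,-16)
river: ρ → (-16,18,3)
river: ρ → (3,18,-16)
river: ρ → (-16,14,5)
river: ρ → (5,16,-13)
river: ρ → (-13,10,8)
river: ρ → (8,22,-1)
river: ρ → (-1,22,8)
ρ-cycle length = 10 (tail of 1 descent step not counted)

10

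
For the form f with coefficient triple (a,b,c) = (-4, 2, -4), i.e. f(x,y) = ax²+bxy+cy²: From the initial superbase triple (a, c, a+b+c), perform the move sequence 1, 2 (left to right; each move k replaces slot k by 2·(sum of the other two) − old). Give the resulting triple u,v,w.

start (-4,-4,-6) = (f(1,0),f(0,1),f(1,1))
replace slot 1: 2·((-4)+(-6)) − (-4) = -16 → (-16,-4,-6)
replace slot 2: 2·((-16)+(-6)) − (-4) = -40 → (-16,-40,-6)

-16,-40,-6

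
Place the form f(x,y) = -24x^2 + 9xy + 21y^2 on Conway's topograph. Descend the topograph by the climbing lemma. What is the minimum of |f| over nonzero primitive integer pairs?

river: ρ → (21,33,-12)
river: ρ → (-12,39,12)
river: ρ → (12,33,-21)
river: ρ → (-21,9,24)
river: ρ → (24,39,-6)
river: ρ → (-6,45,3)
river: ρ → (3,45,-6)
river: ρ → (-6,39,24)
river: ρ → (24,9,-21)
river: ρ → (-21,33,12)
river: ρ → (12,39,-12)
river: ρ → (-12,33,21)
river: ρ → (21,9,-24)
river: ρ → (-24,39,6)
river: ρ → (6,45,-3)
river: ρ → (-3,45,6)
river: ρ → (6,39,-24)
river: ρ → (-24,9,21)
closes: descent 0, river 18
min |a| on river = 3

3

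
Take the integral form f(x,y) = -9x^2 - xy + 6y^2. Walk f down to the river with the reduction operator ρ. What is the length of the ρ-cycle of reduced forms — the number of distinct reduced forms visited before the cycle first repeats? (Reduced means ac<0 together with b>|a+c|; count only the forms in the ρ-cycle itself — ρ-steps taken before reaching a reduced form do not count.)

D = 217, ⌊√D⌋ = 14
descent: ρ → (6,13,-2)  [lands on river]
river: ρ → (-2,11,12)
river: ρ → (12,13,-1)
river: ρ → (-1,13,12)
river: ρ → (12,11,-2)
river: ρ → (-2,13,6)
river: ρ → (6,11,-4)
river: ρ → (-4,13,3)
river: ρ → (3,11,-8)
river: ρ → (-8,5,6)
river: ρ → (6,7,-7)
river: ρ → (-7,7,6)
river: ρ → (6,5,-8)
river: ρ → (-8,11,3)
river: ρ → (3,13,-4)
river: ρ → (-4,11,6)
ρ-cycle length = 16 (tail of 1 descent step not counted)

16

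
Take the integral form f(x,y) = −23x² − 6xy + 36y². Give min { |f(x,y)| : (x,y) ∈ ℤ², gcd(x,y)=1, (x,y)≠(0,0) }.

descent: ρ → (36,6,-23)
descent: ρ → (-23,40,19)  [lands on river]
river: ρ → (19,36,-27)
river: ρ → (-27,18,28)
river: ρ → (28,38,-17)
river: ρ → (-17,30,36)
river: ρ → (36,42,-11)
river: ρ → (-11,46,28)
river: ρ → (28,10,-29)
river: ρ → (-29,48,9)
river: ρ → (9,42,-44)
river: ρ → (-44,46,7)
river: ρ → (7,52,-23)
closes: descent 2, river 12
min |a| on river = 7

7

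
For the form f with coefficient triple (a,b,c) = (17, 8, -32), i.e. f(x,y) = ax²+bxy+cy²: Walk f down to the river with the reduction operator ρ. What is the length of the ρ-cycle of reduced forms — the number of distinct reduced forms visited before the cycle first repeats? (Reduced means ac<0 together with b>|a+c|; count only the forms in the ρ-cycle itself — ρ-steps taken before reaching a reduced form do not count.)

D = 2240, ⌊√D⌋ = 47
descent: ρ → (-32,-8,17)
descent: ρ → (17,42,-7)  [lands on river]
river: ρ → (-7,42,17)
river: ρ → (17,26,-23)
river: ρ → (-23,20,20)
river: ρ → (20,20,-23)
river: ρ → (-23,26,17)
ρ-cycle length = 6 (tail of 2 descent steps not counted)

6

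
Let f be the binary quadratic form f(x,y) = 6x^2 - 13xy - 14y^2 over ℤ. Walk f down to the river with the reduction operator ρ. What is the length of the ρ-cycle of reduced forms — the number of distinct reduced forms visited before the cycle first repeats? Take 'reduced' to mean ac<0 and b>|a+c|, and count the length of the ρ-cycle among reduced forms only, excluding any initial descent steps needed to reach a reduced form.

D = 505, ⌊√D⌋ = 22
descent: ρ → (-14,13,6)  [lands on river]
river: ρ → (6,11,-16)
river: ρ → (-16,21,1)
river: ρ → (1,21,-16)
river: ρ → (-16,11,6)
river: ρ → (6,13,-14)
river: ρ → (-14,15,5)
river: ρ → (5,15,-14)
ρ-cycle length = 8 (tail of 1 descent step not counted)

8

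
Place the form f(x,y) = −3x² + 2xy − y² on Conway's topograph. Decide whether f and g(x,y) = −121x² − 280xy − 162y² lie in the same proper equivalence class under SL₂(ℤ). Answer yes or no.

D₁ = -8, D₂ = -8
f is negative-definite; reduce −f:
−f: flip: (3,-2,1)→(1,2,3)
−f: translate: b→0 (≡2 mod 2), so (1,2,3)→(1,0,2)
−f: reduced (well bottom): (1,0,2) with a≤c, −a<b≤a
flip sign back: reduced form of f is (-1,0,-2)
g is negative-definite; reduce −g:
−g: translate: b→38 (≡280 mod 242), so (121,280,162)→(121,38,3)
−g: flip: (121,38,3)→(3,-38,121)
−g: translate: b→-2 (≡-38 mod 6), so (3,-38,121)→(3,-2,1)
−g: flip: (3,-2,1)→(1,2,3)
−g: translate: b→0 (≡2 mod 2), so (1,2,3)→(1,0,2)
−g: reduced (well bottom): (1,0,2) with a≤c, −a<b≤a
flip sign back: reduced form of g is (-1,0,-2)
reduced forms (-1, 0, -2) vs (-1, 0, -2) ⇒ equivalent

yes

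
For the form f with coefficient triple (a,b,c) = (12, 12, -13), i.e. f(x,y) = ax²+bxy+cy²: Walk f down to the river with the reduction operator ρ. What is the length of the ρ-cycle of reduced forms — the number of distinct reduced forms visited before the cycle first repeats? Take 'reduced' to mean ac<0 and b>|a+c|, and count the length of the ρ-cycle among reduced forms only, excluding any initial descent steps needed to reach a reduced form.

D = 768, ⌊√D⌋ = 27
river: ρ → (-13,14,11)
river: ρ → (11,8,-16)
river: ρ → (-16,24,3)
river: ρ → (3,24,-16)
river: ρ → (-16,8,11)
river: ρ → (11,14,-13)
river: ρ → (-13,12,12)
river: ρ → (12,12,-13)
ρ-cycle length = 8 (tail of 0 descent steps not counted)

8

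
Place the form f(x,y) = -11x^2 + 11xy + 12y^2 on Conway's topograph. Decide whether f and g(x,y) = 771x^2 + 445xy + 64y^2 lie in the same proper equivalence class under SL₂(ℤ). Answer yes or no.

D₁ = 649, D₂ = 649
river cycle of f (length 34): (12, 13, -10), (-10, 7, 15), (15, 23, -2), (-2, 25, 3), (3, 23, -10), (-10, 17, 9), (9, 19, -8), (-8, 13, 15), (15, 17, -6), (-6, 19, 12), … (24 more)
river cycle of g (length 34): (12, 13, -10), (-10, 7, 15), (15, 23, -2), (-2, 25, 3), (3, 23, -10), (-10, 17, 9), (9, 19, -8), (-8, 13, 15), (15, 17, -6), (-6, 19, 12), … (24 more)
cycles coincide ⇒ equivalent

yes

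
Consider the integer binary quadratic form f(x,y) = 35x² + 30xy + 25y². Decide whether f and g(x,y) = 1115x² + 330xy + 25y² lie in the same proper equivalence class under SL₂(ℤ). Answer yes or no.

D₁ = -2600, D₂ = -2600
f: flip: (35,30,25)→(25,-30,35)
f: translate: b→20 (≡-30 mod 50), so (25,-30,35)→(25,20,30)
f: reduced (well bottom): (25,20,30) with a≤c, −a<b≤a
g: flip: (1115,330,25)→(25,-330,1115)
g: translate: b→20 (≡-330 mod 50), so (25,-330,1115)→(25,20,30)
g: reduced (well bottom): (25,20,30) with a≤c, −a<b≤a
reduced forms (25, 20, 30) vs (25, 20, 30) ⇒ equivalent

yes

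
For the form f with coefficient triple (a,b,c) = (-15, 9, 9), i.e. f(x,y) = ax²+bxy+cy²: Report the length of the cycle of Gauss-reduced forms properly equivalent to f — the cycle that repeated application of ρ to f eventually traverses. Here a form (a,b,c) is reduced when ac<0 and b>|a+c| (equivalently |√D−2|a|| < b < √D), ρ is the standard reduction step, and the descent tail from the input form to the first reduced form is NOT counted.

D = 621, ⌊√D⌋ = 24
river: ρ → (9,9,-15)
river: ρ → (-15,21,3)
river: ρ → (3,21,-15)
river: ρ → (-15,9,9)
ρ-cycle length = 4 (tail of 0 descent steps not counted)

4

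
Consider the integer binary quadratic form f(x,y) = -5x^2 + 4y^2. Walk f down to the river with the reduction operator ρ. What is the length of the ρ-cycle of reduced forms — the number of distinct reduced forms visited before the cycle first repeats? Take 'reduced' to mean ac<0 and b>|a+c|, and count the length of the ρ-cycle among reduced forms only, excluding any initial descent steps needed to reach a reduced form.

D = 80, ⌊√D⌋ = 8
descent: ρ → (4,8,-1)  [lands on river]
river: ρ → (-1,8,4)
ρ-cycle length = 2 (tail of 1 descent step not counted)

2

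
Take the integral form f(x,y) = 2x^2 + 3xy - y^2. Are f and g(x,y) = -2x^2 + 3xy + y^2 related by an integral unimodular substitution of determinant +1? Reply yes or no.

D₁ = 17, D₂ = 17
river cycle of f (length 6): (-1, 3, 2), (2, 1, -2), (-2, 3, 1), (1, 3, -2), (-2, 1, 2), (2, 3, -1)
river cycle of g (length 6): (1, 3, -2), (-2, 1, 2), (2, 3, -1), (-1, 3, 2), (2, 1, -2), (-2, 3, 1)
cycles coincide ⇒ equivalent

yes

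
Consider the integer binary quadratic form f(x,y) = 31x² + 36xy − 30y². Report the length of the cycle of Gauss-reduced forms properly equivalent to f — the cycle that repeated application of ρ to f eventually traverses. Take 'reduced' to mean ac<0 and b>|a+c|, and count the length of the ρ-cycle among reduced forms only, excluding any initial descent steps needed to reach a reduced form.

D = 5016, ⌊√D⌋ = 70
river: ρ → (-30,24,37)
river: ρ → (37,50,-17)
river: ρ → (-17,52,34)
river: ρ → (34,16,-35)
river: ρ → (-35,54,15)
river: ρ → (15,66,-11)
river: ρ → (-11,66,15)
river: ρ → (15,54,-35)
river: ρ → (-35,16,34)
river: ρ → (34,52,-17)
river: ρ → (-17,50,37)
river: ρ → (37,24,-30)
river: ρ → (-30,36,31)
river: ρ → (31,26,-35)
river: ρ → (-35,44,22)
river: ρ → (22,44,-35)
river: ρ → (-35,26,31)
river: ρ → (31,36,-30)
ρ-cycle length = 18 (tail of 0 descent steps not counted)

18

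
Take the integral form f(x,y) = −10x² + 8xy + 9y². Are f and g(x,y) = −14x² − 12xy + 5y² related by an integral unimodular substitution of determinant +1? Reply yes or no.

D₁ = 424, D₂ = 424
river cycle of f (length 18): (9, 10, -9), (-9, 8, 10), (10, 12, -7), (-7, 16, 6), (6, 20, -1), (-1, 20, 6), (6, 16, -7), (-7, 12, 10), (10, 8, -9), (-9, 10, 9), … (8 more)
river cycle of g (length 14): (5, 12, -14), (-14, 16, 3), (3, 20, -2), (-2, 20, 3), (3, 16, -14), (-14, 12, 5), (5, 18, -5), (-5, 12, 14), (14, 16, -3), (-3, 20, 2), … (4 more)
cycles differ ⇒ inequivalent

no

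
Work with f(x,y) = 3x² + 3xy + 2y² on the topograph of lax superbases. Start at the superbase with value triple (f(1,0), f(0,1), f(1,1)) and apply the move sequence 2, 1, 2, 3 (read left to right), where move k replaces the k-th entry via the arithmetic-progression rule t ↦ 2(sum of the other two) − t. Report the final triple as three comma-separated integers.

start (3,2,8) = (f(1,0),f(0,1),f(1,1))
replace slot 2: 2·(3+8) − 2 = 20 → (3,20,8)
replace slot 1: 2·(20+8) − 3 = 53 → (53,20,8)
replace slot 2: 2·(53+8) − 20 = 102 → (53,102,8)
replace slot 3: 2·(53+102) − 8 = 302 → (53,102,302)

53,102,302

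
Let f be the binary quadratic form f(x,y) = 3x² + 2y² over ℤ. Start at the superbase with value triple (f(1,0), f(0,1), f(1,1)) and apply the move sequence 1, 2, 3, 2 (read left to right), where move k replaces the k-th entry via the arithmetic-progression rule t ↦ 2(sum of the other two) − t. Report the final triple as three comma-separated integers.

start (3,2,5) = (f(1,0),f(0,1),f(1,1))
replace slot 1: 2·(2+5) − 3 = 11 → (11,2,5)
replace slot 2: 2·(11+5) − 2 = 30 → (11,30,5)
replace slot 3: 2·(11+30) − 5 = 77 → (11,30,77)
replace slot 2: 2·(11+77) − 30 = 146 → (11,146,77)

11,146,77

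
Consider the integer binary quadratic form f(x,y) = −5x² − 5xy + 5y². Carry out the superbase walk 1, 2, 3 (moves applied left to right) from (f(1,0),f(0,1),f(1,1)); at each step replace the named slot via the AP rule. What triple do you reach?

start (-5,5,-5) = (f(1,0),f(0,1),f(1,1))
replace slot 1: 2·(5+(-5)) − (-5) = 5 → (5,5,-5)
replace slot 2: 2·(5+(-5)) − 5 = -5 → (5,-5,-5)
replace slot 3: 2·(5+(-5)) − (-5) = 5 → (5,-5,5)

5,-5,5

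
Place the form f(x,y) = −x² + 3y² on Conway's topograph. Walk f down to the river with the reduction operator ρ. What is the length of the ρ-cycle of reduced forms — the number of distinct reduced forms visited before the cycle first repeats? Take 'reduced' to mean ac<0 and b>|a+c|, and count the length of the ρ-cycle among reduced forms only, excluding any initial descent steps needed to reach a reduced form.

D = 12, ⌊√D⌋ = 3
descent: ρ → (3,0,-1)
descent: ρ → (-1,2,2)  [lands on river]
river: ρ → (2,2,-1)
ρ-cycle length = 2 (tail of 2 descent steps not counted)

2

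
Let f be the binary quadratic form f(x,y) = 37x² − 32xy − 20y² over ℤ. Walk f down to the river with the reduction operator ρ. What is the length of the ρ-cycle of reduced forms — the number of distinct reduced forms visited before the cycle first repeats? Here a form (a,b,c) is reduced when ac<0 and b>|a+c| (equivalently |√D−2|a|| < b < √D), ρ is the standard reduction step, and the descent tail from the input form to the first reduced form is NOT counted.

D = 3984, ⌊√D⌋ = 63
descent: ρ → (-20,32,37)  [lands on river]
river: ρ → (37,42,-15)
river: ρ → (-15,48,28)
river: ρ → (28,8,-35)
river: ρ → (-35,62,1)
river: ρ → (1,62,-35)
river: ρ → (-35,8,28)
river: ρ → (28,48,-15)
river: ρ → (-15,42,37)
river: ρ → (37,32,-20)
river: ρ → (-20,48,21)
river: ρ → (21,36,-32)
river: ρ → (-32,28,25)
river: ρ → (25,22,-35)
river: ρ → (-35,48,12)
river: ρ → (12,48,-35)
river: ρ → (-35,22,25)
river: ρ → (25,28,-32)
river: ρ → (-32,36,21)
river: ρ → (21,48,-20)
ρ-cycle length = 20 (tail of 1 descent step not counted)

20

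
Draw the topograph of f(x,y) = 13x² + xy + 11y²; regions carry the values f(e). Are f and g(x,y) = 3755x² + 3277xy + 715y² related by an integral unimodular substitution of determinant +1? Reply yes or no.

D₁ = -571, D₂ = -571
f: flip: (13,1,11)→(11,-1,13)
f: reduced (well bottom): (11,-1,13) with a≤c, −a<b≤a
g: flip: (3755,3277,715)→(715,-3277,3755)
g: translate: b→-417 (≡-3277 mod 1430), so (715,-3277,3755)→(715,-417,61)
g: flip: (715,-417,61)→(61,417,715)
g: translate: b→51 (≡417 mod 122), so (61,417,715)→(61,51,13)
g: flip: (61,51,13)→(13,-51,61)
g: translate: b→1 (≡-51 mod 26), so (13,-51,61)→(13,1,11)
g: flip: (13,1,11)→(11,-1,13)
g: reduced (well bottom): (11,-1,13) with a≤c, −a<b≤a
reduced forms (11, -1, 13) vs (11, -1, 13) ⇒ equivalent

yes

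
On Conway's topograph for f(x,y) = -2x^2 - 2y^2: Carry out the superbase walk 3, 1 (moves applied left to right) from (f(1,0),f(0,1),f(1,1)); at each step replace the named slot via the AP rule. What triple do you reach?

start (-2,-2,-4) = (f(1,0),f(0,1),f(1,1))
replace slot 3: 2·((-2)+(-2)) − (-4) = -4 → (-2,-2,-4)
replace slot 1: 2·((-2)+(-4)) − (-2) = -10 → (-10,-2,-4)

-10,-2,-4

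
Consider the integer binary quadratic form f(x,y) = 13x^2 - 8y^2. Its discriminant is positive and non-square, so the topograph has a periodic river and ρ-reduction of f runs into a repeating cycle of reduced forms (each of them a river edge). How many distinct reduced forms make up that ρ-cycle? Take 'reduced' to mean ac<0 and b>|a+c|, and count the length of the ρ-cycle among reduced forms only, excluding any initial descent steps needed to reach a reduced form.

D = 416, ⌊√D⌋ = 20
descent: ρ → (-8,16,5)  [lands on river]
river: ρ → (5,14,-11)
river: ρ → (-11,8,8)
river: ρ → (8,8,-11)
river: ρ → (-11,14,5)
river: ρ → (5,16,-8)
ρ-cycle length = 6 (tail of 1 descent step not counted)

6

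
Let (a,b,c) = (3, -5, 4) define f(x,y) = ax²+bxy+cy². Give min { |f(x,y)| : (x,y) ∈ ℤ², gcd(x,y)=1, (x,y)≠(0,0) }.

translate: b→1 (≡-5 mod 6), so (3,-5,4)→(3,1,2)
flip: (3,1,2)→(2,-1,3)
reduced (well bottom): (2,-1,3) with a≤c, −a<b≤a
well minimum = a = 2

2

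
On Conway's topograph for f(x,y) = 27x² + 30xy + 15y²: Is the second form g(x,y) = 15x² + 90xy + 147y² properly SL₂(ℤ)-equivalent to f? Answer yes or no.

D₁ = -720, D₂ = -720
f: translate: b→-24 (≡30 mod 54), so (27,30,15)→(27,-24,12)
f: flip: (27,-24,12)→(12,24,27)
f: translate: b→0 (≡24 mod 24), so (12,24,27)→(12,0,15)
f: reduced (well bottom): (12,0,15) with a≤c, −a<b≤a
g: translate: b→0 (≡90 mod 30), so (15,90,147)→(15,0,12)
g: flip: (15,0,12)→(12,0,15)
g: reduced (well bottom): (12,0,15) with a≤c, −a<b≤a
reduced forms (12, 0, 15) vs (12, 0, 15) ⇒ equivalent

yes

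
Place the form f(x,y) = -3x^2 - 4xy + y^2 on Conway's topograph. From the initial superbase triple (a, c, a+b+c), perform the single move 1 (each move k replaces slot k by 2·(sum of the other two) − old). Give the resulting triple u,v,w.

start (-3,1,-6) = (f(1,0),f(0,1),f(1,1))
replace slot 1: 2·(1+(-6)) − (-3) = -7 → (-7,1,-6)

-7,1,-6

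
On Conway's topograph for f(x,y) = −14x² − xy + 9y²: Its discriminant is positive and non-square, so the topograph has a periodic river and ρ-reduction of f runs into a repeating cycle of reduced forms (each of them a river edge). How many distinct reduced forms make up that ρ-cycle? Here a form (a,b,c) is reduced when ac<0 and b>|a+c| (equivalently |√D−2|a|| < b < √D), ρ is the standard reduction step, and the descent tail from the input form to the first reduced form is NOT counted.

D = 505, ⌊√D⌋ = 22
descent: ρ → (9,19,-4)  [lands on river]
river: ρ → (-4,21,4)
river: ρ → (4,19,-9)
river: ρ → (-9,17,6)
river: ρ → (6,19,-6)
river: ρ → (-6,17,9)
ρ-cycle length = 6 (tail of 1 descent step not counted)

6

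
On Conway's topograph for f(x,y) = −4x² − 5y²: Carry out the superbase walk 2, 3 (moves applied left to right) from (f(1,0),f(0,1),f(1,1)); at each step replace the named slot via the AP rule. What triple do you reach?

start (-4,-5,-9) = (f(1,0),f(0,1),f(1,1))
replace slot 2: 2·((-4)+(-9)) − (-5) = -21 → (-4,-21,-9)
replace slot 3: 2·((-4)+(-21)) − (-9) = -41 → (-4,-21,-41)

-4,-21,-41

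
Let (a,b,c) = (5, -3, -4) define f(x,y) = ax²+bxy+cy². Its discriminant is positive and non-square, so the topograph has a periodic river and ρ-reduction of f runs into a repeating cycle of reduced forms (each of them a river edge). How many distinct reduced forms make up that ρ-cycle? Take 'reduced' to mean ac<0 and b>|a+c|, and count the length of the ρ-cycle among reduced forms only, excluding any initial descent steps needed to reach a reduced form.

D = 89, ⌊√D⌋ = 9
descent: ρ → (-4,3,5)  [lands on river]
river: ρ → (5,7,-2)
river: ρ → (-2,9,1)
river: ρ → (1,9,-2)
river: ρ → (-2,7,5)
river: ρ → (5,3,-4)
river: ρ → (-4,5,4)
river: ρ → (4,3,-5)
river: ρ → (-5,7,2)
river: ρ → (2,9,-1)
river: ρ → (-1,9,2)
river: ρ → (2,7,-5)
river: ρ → (-5,3,4)
river: ρ → (4,5,-4)
ρ-cycle length = 14 (tail of 1 descent step not counted)

14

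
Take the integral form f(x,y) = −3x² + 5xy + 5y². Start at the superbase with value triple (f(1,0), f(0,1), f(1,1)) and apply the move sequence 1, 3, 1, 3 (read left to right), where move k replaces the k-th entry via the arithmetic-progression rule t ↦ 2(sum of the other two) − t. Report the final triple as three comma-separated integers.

start (-3,5,7) = (f(1,0),f(0,1),f(1,1))
replace slot 1: 2·(5+7) − (-3) = 27 → (27,5,7)
replace slot 3: 2·(27+5) − 7 = 57 → (27,5,57)
replace slot 1: 2·(5+57) − 27 = 97 → (97,5,57)
replace slot 3: 2·(97+5) − 57 = 147 → (97,5,147)

97,5,147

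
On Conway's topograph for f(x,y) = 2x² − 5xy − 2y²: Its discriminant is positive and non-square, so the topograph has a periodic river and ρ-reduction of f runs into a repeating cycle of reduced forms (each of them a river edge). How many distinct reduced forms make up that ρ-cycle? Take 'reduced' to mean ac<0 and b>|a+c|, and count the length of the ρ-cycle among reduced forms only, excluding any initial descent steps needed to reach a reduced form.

D = 41, ⌊√D⌋ = 6
descent: ρ → (-2,5,2)  [lands on river]
river: ρ → (2,3,-4)
river: ρ → (-4,5,1)
river: ρ → (1,5,-4)
river: ρ → (-4,3,2)
river: ρ → (2,5,-2)
river: ρ → (-2,3,4)
river: ρ → (4,5,-1)
river: ρ → (-1,5,4)
river: ρ → (4,3,-2)
ρ-cycle length = 10 (tail of 1 descent step not counted)

10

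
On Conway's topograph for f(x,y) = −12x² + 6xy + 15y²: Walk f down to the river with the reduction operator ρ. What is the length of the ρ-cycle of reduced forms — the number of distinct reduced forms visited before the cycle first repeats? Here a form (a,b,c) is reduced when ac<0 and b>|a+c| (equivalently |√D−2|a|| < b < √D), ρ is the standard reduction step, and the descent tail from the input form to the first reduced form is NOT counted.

D = 756, ⌊√D⌋ = 27
river: ρ → (15,24,-3)
river: ρ → (-3,24,15)
river: ρ → (15,6,-12)
river: ρ → (-12,18,9)
river: ρ → (9,18,-12)
river: ρ → (-12,6,15)
ρ-cycle length = 6 (tail of 0 descent steps not counted)

6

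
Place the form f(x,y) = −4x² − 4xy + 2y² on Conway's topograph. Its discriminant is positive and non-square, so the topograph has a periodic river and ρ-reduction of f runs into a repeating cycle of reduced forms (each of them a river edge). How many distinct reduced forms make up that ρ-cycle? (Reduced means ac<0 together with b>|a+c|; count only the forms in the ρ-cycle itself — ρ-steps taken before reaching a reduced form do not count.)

D = 48, ⌊√D⌋ = 6
descent: ρ → (2,4,-4)  [lands on river]
river: ρ → (-4,4,2)
ρ-cycle length = 2 (tail of 1 descent step not counted)

2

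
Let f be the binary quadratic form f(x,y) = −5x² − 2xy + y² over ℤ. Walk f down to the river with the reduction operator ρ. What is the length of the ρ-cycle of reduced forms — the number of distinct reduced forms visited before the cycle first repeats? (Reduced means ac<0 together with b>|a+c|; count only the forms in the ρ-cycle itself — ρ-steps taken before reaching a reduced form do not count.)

D = 24, ⌊√D⌋ = 4
descent: ρ → (1,4,-2)  [lands on river]
river: ρ → (-2,4,1)
ρ-cycle length = 2 (tail of 1 descent step not counted)

2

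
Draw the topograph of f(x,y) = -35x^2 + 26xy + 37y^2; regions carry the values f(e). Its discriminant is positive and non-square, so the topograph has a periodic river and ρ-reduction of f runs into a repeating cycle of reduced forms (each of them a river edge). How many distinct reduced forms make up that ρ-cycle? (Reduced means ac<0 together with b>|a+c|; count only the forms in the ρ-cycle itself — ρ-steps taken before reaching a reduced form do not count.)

D = 5856, ⌊√D⌋ = 76
river: ρ → (37,48,-24)
river: ρ → (-24,48,37)
river: ρ → (37,26,-35)
river: ρ → (-35,44,28)
river: ρ → (28,68,-11)
river: ρ → (-11,64,40)
river: ρ → (40,16,-35)
river: ρ → (-35,54,21)
river: ρ → (21,72,-8)
river: ρ → (-8,72,21)
river: ρ → (21,54,-35)
river: ρ → (-35,16,40)
river: ρ → (40,64,-11)
river: ρ → (-11,68,28)
river: ρ → (28,44,-35)
river: ρ → (-35,26,37)
ρ-cycle length = 16 (tail of 0 descent steps not counted)

16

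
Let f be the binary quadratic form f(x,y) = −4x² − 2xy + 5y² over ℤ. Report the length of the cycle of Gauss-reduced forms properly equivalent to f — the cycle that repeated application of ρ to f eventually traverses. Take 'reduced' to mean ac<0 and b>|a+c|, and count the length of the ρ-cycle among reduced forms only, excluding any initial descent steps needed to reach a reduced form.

D = 84, ⌊√D⌋ = 9
descent: ρ → (5,2,-4)  [lands on river]
river: ρ → (-4,6,3)
river: ρ → (3,6,-4)
river: ρ → (-4,2,5)
river: ρ → (5,8,-1)
river: ρ → (-1,8,5)
ρ-cycle length = 6 (tail of 1 descent step not counted)

6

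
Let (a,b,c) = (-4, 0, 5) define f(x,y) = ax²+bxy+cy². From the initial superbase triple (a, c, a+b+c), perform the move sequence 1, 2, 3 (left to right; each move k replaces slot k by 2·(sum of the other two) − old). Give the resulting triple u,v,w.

start (-4,5,1) = (f(1,0),f(0,1),f(1,1))
replace slot 1: 2·(5+1) − (-4) = 16 → (16,5,1)
replace slot 2: 2·(16+1) − 5 = 29 → (16,29,1)
replace slot 3: 2·(16+29) − 1 = 89 → (16,29,89)

16,29,89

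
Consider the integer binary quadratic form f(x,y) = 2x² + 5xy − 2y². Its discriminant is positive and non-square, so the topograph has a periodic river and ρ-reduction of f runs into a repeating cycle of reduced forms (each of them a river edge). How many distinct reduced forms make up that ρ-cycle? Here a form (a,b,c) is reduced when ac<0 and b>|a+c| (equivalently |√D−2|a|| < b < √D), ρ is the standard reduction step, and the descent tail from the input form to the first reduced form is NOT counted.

D = 41, ⌊√D⌋ = 6
river: ρ → (-2,3,4)
river: ρ → (4,5,-1)
river: ρ → (-1,5,4)
river: ρ → (4,3,-2)
river: ρ → (-2,5,2)
river: ρ → (2,3,-4)
river: ρ → (-4,5,1)
river: ρ → (1,5,-4)
river: ρ → (-4,3,2)
river: ρ → (2,5,-2)
ρ-cycle length = 10 (tail of 0 descent steps not counted)

10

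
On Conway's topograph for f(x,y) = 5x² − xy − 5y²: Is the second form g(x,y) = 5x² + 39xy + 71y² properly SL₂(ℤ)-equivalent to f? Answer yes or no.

D₁ = 101, D₂ = 101
river cycle of f (length 6): (-5, 1, 5), (5, 9, -1), (-1, 9, 5), (5, 1, -5), (-5, 9, 1), (1, 9, -5)
river cycle of g (length 6): (5, 9, -1), (-1, 9, 5), (5, 1, -5), (-5, 9, 1), (1, 9, -5), (-5, 1, 5)
cycles coincide ⇒ equivalent

yes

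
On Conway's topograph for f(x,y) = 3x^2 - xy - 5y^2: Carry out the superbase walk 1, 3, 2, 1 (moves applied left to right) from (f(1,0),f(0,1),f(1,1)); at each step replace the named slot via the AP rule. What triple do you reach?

start (3,-5,-3) = (f(1,0),f(0,1),f(1,1))
replace slot 1: 2·((-5)+(-3)) − 3 = -19 → (-19,-5,-3)
replace slot 3: 2·((-19)+(-5)) − (-3) = -45 → (-19,-5,-45)
replace slot 2: 2·((-19)+(-45)) − (-5) = -123 → (-19,-123,-45)
replace slot 1: 2·((-123)+(-45)) − (-19) = -317 → (-317,-123,-45)

-317,-123,-45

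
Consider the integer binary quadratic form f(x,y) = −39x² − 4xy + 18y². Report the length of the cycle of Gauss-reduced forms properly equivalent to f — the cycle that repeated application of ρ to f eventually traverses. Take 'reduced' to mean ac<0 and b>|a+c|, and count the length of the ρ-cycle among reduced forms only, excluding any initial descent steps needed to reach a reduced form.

D = 2824, ⌊√D⌋ = 53
descent: ρ → (18,40,-17)  [lands on river]
river: ρ → (-17,28,30)
river: ρ → (30,32,-15)
river: ρ → (-15,28,34)
river: ρ → (34,40,-9)
river: ρ → (-9,50,9)
river: ρ → (9,40,-34)
river: ρ → (-34,28,15)
river: ρ → (15,32,-30)
river: ρ → (-30,28,17)
river: ρ → (17,40,-18)
river: ρ → (-18,32,25)
river: ρ → (25,18,-25)
river: ρ → (-25,32,18)
ρ-cycle length = 14 (tail of 1 descent step not counted)

14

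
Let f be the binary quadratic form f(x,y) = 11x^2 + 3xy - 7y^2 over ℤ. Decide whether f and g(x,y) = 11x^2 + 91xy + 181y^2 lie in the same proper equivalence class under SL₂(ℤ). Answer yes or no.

D₁ = 317, D₂ = 317
river cycle of f (length 6): (-7, 11, 7), (7, 17, -1), (-1, 17, 7), (7, 11, -7), (-7, 17, 1), (1, 17, -7)
river cycle of g (length 6): (-7, 11, 7), (7, 17, -1), (-1, 17, 7), (7, 11, -7), (-7, 17, 1), (1, 17, -7)
cycles coincide ⇒ equivalent

yes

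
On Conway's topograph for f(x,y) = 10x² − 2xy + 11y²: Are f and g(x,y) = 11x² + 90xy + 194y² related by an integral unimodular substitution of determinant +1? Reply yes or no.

D₁ = -436, D₂ = -436
f: reduced (well bottom): (10,-2,11) with a≤c, −a<b≤a
g: translate: b→2 (≡90 mod 22), so (11,90,194)→(11,2,10)
g: flip: (11,2,10)→(10,-2,11)
g: reduced (well bottom): (10,-2,11) with a≤c, −a<b≤a
reduced forms (10, -2, 11) vs (10, -2, 11) ⇒ equivalent

yes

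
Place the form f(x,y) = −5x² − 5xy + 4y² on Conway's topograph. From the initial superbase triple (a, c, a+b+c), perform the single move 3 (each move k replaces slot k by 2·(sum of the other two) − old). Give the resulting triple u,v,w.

start (-5,4,-6) = (f(1,0),f(0,1),f(1,1))
replace slot 3: 2·((-5)+4) − (-6) = 4 → (-5,4,4)

-5,4,4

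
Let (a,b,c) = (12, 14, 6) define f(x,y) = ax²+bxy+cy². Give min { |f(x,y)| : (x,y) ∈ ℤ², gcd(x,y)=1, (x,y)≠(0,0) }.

translate: b→-10 (≡14 mod 24), so (12,14,6)→(12,-10,4)
flip: (12,-10,4)→(4,10,12)
translate: b→2 (≡10 mod 8), so (4,10,12)→(4,2,6)
reduced (well bottom): (4,2,6) with a≤c, −a<b≤a
well minimum = a = 4

4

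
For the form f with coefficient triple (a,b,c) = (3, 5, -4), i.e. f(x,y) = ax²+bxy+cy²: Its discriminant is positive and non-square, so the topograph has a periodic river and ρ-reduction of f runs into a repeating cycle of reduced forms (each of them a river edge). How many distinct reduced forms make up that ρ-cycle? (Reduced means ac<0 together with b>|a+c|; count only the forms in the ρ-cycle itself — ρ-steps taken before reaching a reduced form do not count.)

D = 73, ⌊√D⌋ = 8
river: ρ → (-4,3,4)
river: ρ → (4,5,-3)
river: ρ → (-3,7,2)
river: ρ → (2,5,-6)
river: ρ → (-6,7,1)
river: ρ → (1,7,-6)
river: ρ → (-6,5,2)
river: ρ → (2,7,-3)
river: ρ → (-3,5,4)
river: ρ → (4,3,-4)
river: ρ → (-4,5,3)
river: ρ → (3,7,-2)
river: ρ → (-2,5,6)
river: ρ → (6,7,-1)
river: ρ → (-1,7,6)
river: ρ → (6,5,-2)
river: ρ → (-2,7,3)
river: ρ → (3,5,-4)
ρ-cycle length = 18 (tail of 0 descent steps not counted)

18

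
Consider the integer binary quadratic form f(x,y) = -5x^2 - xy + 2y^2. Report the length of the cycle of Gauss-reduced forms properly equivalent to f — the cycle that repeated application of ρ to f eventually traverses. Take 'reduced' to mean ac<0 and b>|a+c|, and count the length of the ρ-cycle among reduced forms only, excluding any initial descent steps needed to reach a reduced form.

D = 41, ⌊√D⌋ = 6
descent: ρ → (2,5,-2)  [lands on river]
river: ρ → (-2,3,4)
river: ρ → (4,5,-1)
river: ρ → (-1,5,4)
river: ρ → (4,3,-2)
river: ρ → (-2,5,2)
river: ρ → (2,3,-4)
river: ρ → (-4,5,1)
river: ρ → (1,5,-4)
river: ρ → (-4,3,2)
ρ-cycle length = 10 (tail of 1 descent step not counted)

10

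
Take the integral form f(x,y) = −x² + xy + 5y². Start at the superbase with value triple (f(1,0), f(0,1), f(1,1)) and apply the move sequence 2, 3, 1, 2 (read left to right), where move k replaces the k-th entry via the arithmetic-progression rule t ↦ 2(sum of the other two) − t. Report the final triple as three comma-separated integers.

start (-1,5,5) = (f(1,0),f(0,1),f(1,1))
replace slot 2: 2·((-1)+5) − 5 = 3 → (-1,3,5)
replace slot 3: 2·((-1)+3) − 5 = -1 → (-1,3,-1)
replace slot 1: 2·(3+(-1)) − (-1) = 5 → (5,3,-1)
replace slot 2: 2·(5+(-1)) − 3 = 5 → (5,5,-1)

5,5,-1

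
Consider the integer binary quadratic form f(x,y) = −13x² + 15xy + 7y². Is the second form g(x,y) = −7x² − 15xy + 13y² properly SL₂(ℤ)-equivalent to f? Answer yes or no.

D₁ = 589, D₂ = 589
river cycle of f (length 16): (7, 13, -15), (-15, 17, 5), (5, 23, -3), (-3, 19, 19), (19, 19, -3), (-3, 23, 5), (5, 17, -15), (-15, 13, 7), (7, 15, -13), (-13, 11, 9), … (6 more)
river cycle of g (length 16): (13, 15, -7), (-7, 13, 15), (15, 17, -5), (-5, 23, 3), (3, 19, -19), (-19, 19, 3), (3, 23, -5), (-5, 17, 15), (15, 13, -7), (-7, 15, 13), … (6 more)
cycles differ ⇒ inequivalent

no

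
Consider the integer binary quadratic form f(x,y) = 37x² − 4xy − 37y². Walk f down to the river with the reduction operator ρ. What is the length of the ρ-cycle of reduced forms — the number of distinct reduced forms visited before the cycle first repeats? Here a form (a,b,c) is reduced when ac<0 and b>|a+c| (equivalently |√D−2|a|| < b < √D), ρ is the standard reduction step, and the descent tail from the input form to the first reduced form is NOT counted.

D = 5492, ⌊√D⌋ = 74
descent: ρ → (-37,4,37)  [lands on river]
river: ρ → (37,70,-4)
river: ρ → (-4,74,1)
river: ρ → (1,74,-4)
river: ρ → (-4,70,37)
river: ρ → (37,4,-37)
river: ρ → (-37,70,4)
river: ρ → (4,74,-1)
river: ρ → (-1,74,4)
river: ρ → (4,70,-37)
ρ-cycle length = 10 (tail of 1 descent step not counted)

10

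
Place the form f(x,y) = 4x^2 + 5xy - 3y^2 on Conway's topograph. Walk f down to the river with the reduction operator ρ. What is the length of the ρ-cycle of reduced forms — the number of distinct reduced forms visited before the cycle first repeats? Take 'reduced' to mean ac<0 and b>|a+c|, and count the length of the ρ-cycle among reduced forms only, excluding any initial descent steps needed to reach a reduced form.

D = 73, ⌊√D⌋ = 8
river: ρ → (-3,7,2)
river: ρ → (2,5,-6)
river: ρ → (-6,7,1)
river: ρ → (1,7,-6)
river: ρ → (-6,5,2)
river: ρ → (2,7,-3)
river: ρ → (-3,5,4)
river: ρ → (4,3,-4)
river: ρ → (-4,5,3)
river: ρ → (3,7,-2)
river: ρ → (-2,5,6)
river: ρ → (6,7,-1)
river: ρ → (-1,7,6)
river: ρ → (6,5,-2)
river: ρ → (-2,7,3)
river: ρ → (3,5,-4)
river: ρ → (-4,3,4)
river: ρ → (4,5,-3)
ρ-cycle length = 18 (tail of 0 descent steps not counted)

18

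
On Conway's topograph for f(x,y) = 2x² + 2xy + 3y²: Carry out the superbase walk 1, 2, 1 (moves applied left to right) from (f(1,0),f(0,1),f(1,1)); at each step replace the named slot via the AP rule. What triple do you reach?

start (2,3,7) = (f(1,0),f(0,1),f(1,1))
replace slot 1: 2·(3+7) − 2 = 18 → (18,3,7)
replace slot 2: 2·(18+7) − 3 = 47 → (18,47,7)
replace slot 1: 2·(47+7) − 18 = 90 → (90,47,7)

90,47,7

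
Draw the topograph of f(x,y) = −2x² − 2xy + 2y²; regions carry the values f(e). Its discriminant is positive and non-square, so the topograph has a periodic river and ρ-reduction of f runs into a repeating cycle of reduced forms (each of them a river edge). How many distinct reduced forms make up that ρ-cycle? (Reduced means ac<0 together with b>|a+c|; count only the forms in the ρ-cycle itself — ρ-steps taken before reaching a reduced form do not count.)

D = 20, ⌊√D⌋ = 4
descent: ρ → (2,2,-2)  [lands on river]
river: ρ → (-2,2,2)
ρ-cycle length = 2 (tail of 1 descent step not counted)

2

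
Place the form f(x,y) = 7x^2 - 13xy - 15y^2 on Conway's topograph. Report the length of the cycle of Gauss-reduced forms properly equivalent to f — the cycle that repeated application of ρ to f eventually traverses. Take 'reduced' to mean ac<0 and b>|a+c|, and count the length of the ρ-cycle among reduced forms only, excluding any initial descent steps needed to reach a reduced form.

D = 589, ⌊√D⌋ = 24
descent: ρ → (-15,13,7)  [lands on river]
river: ρ → (7,15,-13)
river: ρ → (-13,11,9)
river: ρ → (9,7,-15)
river: ρ → (-15,23,1)
river: ρ → (1,23,-15)
river: ρ → (-15,7,9)
river: ρ → (9,11,-13)
river: ρ → (-13,15,7)
river: ρ → (7,13,-15)
river: ρ → (-15,17,5)
river: ρ → (5,23,-3)
river: ρ → (-3,19,19)
river: ρ → (19,19,-3)
river: ρ → (-3,23,5)
river: ρ → (5,17,-15)
ρ-cycle length = 16 (tail of 1 descent step not counted)

16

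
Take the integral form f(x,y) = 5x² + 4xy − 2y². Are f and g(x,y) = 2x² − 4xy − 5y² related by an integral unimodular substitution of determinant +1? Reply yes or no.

D₁ = 56, D₂ = 56
river cycle of f (length 4): (-2, 4, 5), (5, 6, -1), (-1, 6, 5), (5, 4, -2)
river cycle of g (length 4): (-5, 4, 2), (2, 4, -5), (-5, 6, 1), (1, 6, -5)
cycles differ ⇒ inequivalent

no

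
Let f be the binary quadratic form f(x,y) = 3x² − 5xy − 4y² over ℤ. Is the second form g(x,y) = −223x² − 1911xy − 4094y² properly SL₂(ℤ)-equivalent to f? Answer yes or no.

D₁ = 73, D₂ = 73
river cycle of f (length 18): (-4, 5, 3), (3, 7, -2), (-2, 5, 6), (6, 7, -1), (-1, 7, 6), (6, 5, -2), (-2, 7, 3), (3, 5, -4), (-4, 3, 4), (4, 5, -3), … (8 more)
river cycle of g (length 18): (-3, 5, 4), (4, 3, -4), (-4, 5, 3), (3, 7, -2), (-2, 5, 6), (6, 7, -1), (-1, 7, 6), (6, 5, -2), (-2, 7, 3), (3, 5, -4), … (8 more)
cycles coincide ⇒ equivalent

yes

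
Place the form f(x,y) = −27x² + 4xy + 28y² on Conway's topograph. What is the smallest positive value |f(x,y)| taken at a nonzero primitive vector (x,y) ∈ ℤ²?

river: ρ → (28,52,-3)
river: ρ → (-3,50,45)
river: ρ → (45,40,-8)
river: ρ → (-8,40,45)
river: ρ → (45,50,-3)
river: ρ → (-3,52,28)
river: ρ → (28,4,-27)
river: ρ → (-27,50,5)
river: ρ → (5,50,-27)
river: ρ → (-27,4,28)
closes: descent 0, river 10
min |a| on river = 3

3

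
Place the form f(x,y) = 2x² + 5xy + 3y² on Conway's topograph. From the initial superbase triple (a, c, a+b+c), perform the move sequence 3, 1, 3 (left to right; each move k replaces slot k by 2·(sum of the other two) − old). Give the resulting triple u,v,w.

start (2,3,10) = (f(1,0),f(0,1),f(1,1))
replace slot 3: 2·(2+3) − 10 = 0 → (2,3,0)
replace slot 1: 2·(3+0) − 2 = 4 → (4,3,0)
replace slot 3: 2·(4+3) − 0 = 14 → (4,3,14)

4,3,14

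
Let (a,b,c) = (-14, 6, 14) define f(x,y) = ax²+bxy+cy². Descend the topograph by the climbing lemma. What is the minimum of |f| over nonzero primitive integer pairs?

river: ρ → (14,22,-6)
river: ρ → (-6,26,6)
river: ρ → (6,22,-14)
river: ρ → (-14,6,14)
closes: descent 0, river 4
min |a| on river = 6

6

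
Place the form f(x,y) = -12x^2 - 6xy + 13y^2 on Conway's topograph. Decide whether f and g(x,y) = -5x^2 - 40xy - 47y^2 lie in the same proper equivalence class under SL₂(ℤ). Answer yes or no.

D₁ = 660, D₂ = 660
river cycle of f (length 8): (13, 6, -12), (-12, 18, 7), (7, 24, -3), (-3, 24, 7), (7, 18, -12), (-12, 6, 13), (13, 20, -5), (-5, 20, 13)
river cycle of g (length 8): (-5, 20, 13), (13, 6, -12), (-12, 18, 7), (7, 24, -3), (-3, 24, 7), (7, 18, -12), (-12, 6, 13), (13, 20, -5)
cycles coincide ⇒ equivalent

yes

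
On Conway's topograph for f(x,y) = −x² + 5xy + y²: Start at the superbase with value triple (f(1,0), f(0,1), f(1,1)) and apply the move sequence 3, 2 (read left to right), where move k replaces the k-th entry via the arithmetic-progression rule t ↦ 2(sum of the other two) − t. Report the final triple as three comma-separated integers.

start (-1,1,5) = (f(1,0),f(0,1),f(1,1))
replace slot 3: 2·((-1)+1) − 5 = -5 → (-1,1,-5)
replace slot 2: 2·((-1)+(-5)) − 1 = -13 → (-1,-13,-5)

-1,-13,-5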